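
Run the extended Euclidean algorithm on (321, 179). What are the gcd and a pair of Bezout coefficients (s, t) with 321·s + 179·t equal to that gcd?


Euclidean algorithm on (321, 179) — divide until remainder is 0:
  321 = 1 · 179 + 142
  179 = 1 · 142 + 37
  142 = 3 · 37 + 31
  37 = 1 · 31 + 6
  31 = 5 · 6 + 1
  6 = 6 · 1 + 0
gcd(321, 179) = 1.
Track Bezout coefficients alongside the remainders: start with r₀ = 321 = a·1 + b·0 (s = 1, t = 0) and r₁ = 179 = a·0 + b·1 (s = 0, t = 1); each new remainder r_{k+1} = r_{k-1} − q_k·r_k inherits s_{k+1} = s_{k-1} − q_k·s_k, t_{k+1} = t_{k-1} − q_k·t_k, so r_k = a·s_k + b·t_k at every step:
  q = 1: r = 142, s = 1 − 1·0 = 1, t = 0 − 1·1 = -1  (check: 321·1 + 179·(-1) = 142)
  q = 1: r = 37, s = 0 − 1·1 = -1, t = 1 − 1·(-1) = 2  (check: 321·(-1) + 179·2 = 37)
  q = 3: r = 31, s = 1 − 3·(-1) = 4, t = -1 − 3·2 = -7  (check: 321·4 + 179·(-7) = 31)
  q = 1: r = 6, s = -1 − 1·4 = -5, t = 2 − 1·(-7) = 9  (check: 321·(-5) + 179·9 = 6)
  q = 5: r = 1, s = 4 − 5·(-5) = 29, t = -7 − 5·9 = -52  (check: 321·29 + 179·(-52) = 1)
The row with r = 1 (the gcd) gives the Bezout coefficients s = 29, t = -52.
Result: 321 · (29) + 179 · (-52) = 1.

gcd(321, 179) = 1; s = 29, t = -52 (check: 321·29 + 179·(-52) = 1).


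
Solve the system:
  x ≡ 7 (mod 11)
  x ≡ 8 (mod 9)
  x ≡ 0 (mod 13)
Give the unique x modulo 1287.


Moduli 11, 9, 13 are pairwise coprime; by CRT there is a unique solution modulo M = 11 · 9 · 13 = 1287.
Solve pairwise, accumulating the modulus:
  Start with x ≡ 7 (mod 11).
  Combine with x ≡ 8 (mod 9): since gcd(11, 9) = 1, we get a unique residue mod 99.
    Write x = 7 + 11·t and substitute into x ≡ 8 (mod 9): 11·t ≡ 8 − 7 = 1 (mod 9).
    Reduce coefficients mod 9: 2·t ≡ 1 (mod 9).
    The inverse of 2 mod 9 is 5 (since 2·5 = 10 = 1·9 + 1), so t ≡ 5·1 = 5 ≡ 5 (mod 9).
    Then x = 7 + 11·5 = 62, valid modulo lcm(11, 9) = 99: x ≡ 62 (mod 99).
  Combine with x ≡ 0 (mod 13): since gcd(99, 13) = 1, we get a unique residue mod 1287.
    Write x = 62 + 99·t and substitute into x ≡ 0 (mod 13): 99·t ≡ 0 − 62 = -62 (mod 13).
    Reduce coefficients mod 13: 8·t ≡ 3 (mod 13).
    The inverse of 8 mod 13 is 5 (since 8·5 = 40 = 3·13 + 1), so t ≡ 5·3 = 15 ≡ 2 (mod 13).
    Then x = 62 + 99·2 = 260, valid modulo lcm(99, 13) = 1287: x ≡ 260 (mod 1287).
Verify: 260 mod 11 = 7 ✓, 260 mod 9 = 8 ✓, 260 mod 13 = 0 ✓.

x ≡ 260 (mod 1287).


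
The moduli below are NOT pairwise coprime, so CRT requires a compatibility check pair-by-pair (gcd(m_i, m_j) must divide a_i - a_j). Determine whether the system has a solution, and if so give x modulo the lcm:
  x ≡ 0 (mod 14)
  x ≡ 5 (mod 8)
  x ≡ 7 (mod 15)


Moduli 14, 8, 15 are not pairwise coprime, so CRT works modulo lcm(m_i) when all pairwise compatibility conditions hold.
Pairwise compatibility: gcd(m_i, m_j) must divide a_i - a_j for every pair.
Merge one congruence at a time:
  Start: x ≡ 0 (mod 14).
  Combine with x ≡ 5 (mod 8): gcd(14, 8) = 2, and 5 - 0 = 5 is NOT divisible by 2.
    ⇒ system is inconsistent (no integer solution).

No solution (the system is inconsistent).


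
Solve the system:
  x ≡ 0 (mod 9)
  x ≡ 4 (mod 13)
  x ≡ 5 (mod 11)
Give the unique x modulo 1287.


Moduli 9, 13, 11 are pairwise coprime; by CRT there is a unique solution modulo M = 9 · 13 · 11 = 1287.
Solve pairwise, accumulating the modulus:
  Start with x ≡ 0 (mod 9).
  Combine with x ≡ 4 (mod 13): since gcd(9, 13) = 1, we get a unique residue mod 117.
    Write x = 0 + 9·t and substitute into x ≡ 4 (mod 13): 9·t ≡ 4 − 0 = 4 (mod 13).
    The inverse of 9 mod 13 is 3 (since 9·3 = 27 = 2·13 + 1), so t ≡ 3·4 = 12 ≡ 12 (mod 13).
    Then x = 0 + 9·12 = 108, valid modulo lcm(9, 13) = 117: x ≡ 108 (mod 117).
  Combine with x ≡ 5 (mod 11): since gcd(117, 11) = 1, we get a unique residue mod 1287.
    Write x = 108 + 117·t and substitute into x ≡ 5 (mod 11): 117·t ≡ 5 − 108 = -103 (mod 11).
    Reduce coefficients mod 11: 7·t ≡ 7 (mod 11).
    The inverse of 7 mod 11 is 8 (since 7·8 = 56 = 5·11 + 1), so t ≡ 8·7 = 56 ≡ 1 (mod 11).
    Then x = 108 + 117·1 = 225, valid modulo lcm(117, 11) = 1287: x ≡ 225 (mod 1287).
Verify: 225 mod 9 = 0 ✓, 225 mod 13 = 4 ✓, 225 mod 11 = 5 ✓.

x ≡ 225 (mod 1287).


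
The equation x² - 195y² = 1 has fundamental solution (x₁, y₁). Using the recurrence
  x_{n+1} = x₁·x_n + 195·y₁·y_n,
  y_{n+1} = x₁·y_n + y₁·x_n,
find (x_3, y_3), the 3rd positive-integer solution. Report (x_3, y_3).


Step 1: Find the fundamental solution (x₁, y₁) of x² - 195y² = 1.
  Expand √195 as a continued fraction. a₀ = ⌊√195⌋ = 13; iterate m_{k+1} = d_k·a_k − m_k, d_{k+1} = (195 − m_{k+1}²)/d_k, a_{k+1} = ⌊(a₀ + m_{k+1})/d_{k+1}⌋ (starting m₀ = 0, d₀ = 1), with convergents p_k = a_k·p_{k-1} + p_{k-2}, q_k = a_k·q_{k-1} + q_{k-2} (p₋₁ = 1, q₋₁ = 0):
  k = 0: a₀ = 13; p₀/q₀ = 13/1; p₀² − 195·q₀² = 169 − 195 = -26.
  k = 1: m = 13, d = 26, a = ⌊(13 + 13)/26⌋ = 1; p/q = (1·13 + 1)/(1·1 + 0) = 14/1; p² − 195·q² = 196 − 195 = 1.
  The first convergent with p² − 195·q² = 1 gives the fundamental solution (x₁, y₁) = (14, 1).
Step 2: Apply the recurrence (x_{n+1}, y_{n+1}) = (x₁x_n + 195y₁y_n, x₁y_n + y₁x_n) repeatedly.
  From (x_1, y_1) = (14, 1): x_2 = 14·14 + 195·1·1 = 391; y_2 = 14·1 + 1·14 = 28.
  From (x_2, y_2) = (391, 28): x_3 = 14·391 + 195·1·28 = 10934; y_3 = 14·28 + 1·391 = 783.
Step 3: Verify x_3² - 195·y_3² = 119552356 - 119552355 = 1 (should be 1). ✓

(x_1, y_1) = (14, 1); (x_3, y_3) = (10934, 783).


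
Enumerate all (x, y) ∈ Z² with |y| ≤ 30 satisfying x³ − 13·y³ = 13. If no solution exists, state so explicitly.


The equation is x³ - 13y³ = 13. For fixed y, x³ = 13·y³ + 13, so a solution requires the RHS to be a perfect cube.
Strategy: iterate y from -30 to 30, compute RHS = 13·y³ + 13, and check whether it is a (positive or negative) perfect cube.
Check small values of y:
  y = 0: RHS = 13 is not a perfect cube.
  y = 1: RHS = 26 is not a perfect cube.
  y = -1: RHS = 0 = (0)³ ⇒ x = 0 works.
  y = 2: RHS = 117 is not a perfect cube.
  y = -2: RHS = -91 is not a perfect cube.
  y = 3: RHS = 364 is not a perfect cube.
  y = -3: RHS = -338 is not a perfect cube.
Continuing the search up to |y| = 30 finds no further solutions beyond those listed.
Collected solutions: (0, -1).

Solutions (with |y| ≤ 30): (0, -1).


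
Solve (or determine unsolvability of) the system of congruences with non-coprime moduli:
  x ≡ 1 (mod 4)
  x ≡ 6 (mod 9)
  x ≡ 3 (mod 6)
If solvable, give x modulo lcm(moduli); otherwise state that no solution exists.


Moduli 4, 9, 6 are not pairwise coprime, so CRT works modulo lcm(m_i) when all pairwise compatibility conditions hold.
Pairwise compatibility: gcd(m_i, m_j) must divide a_i - a_j for every pair.
Merge one congruence at a time:
  Start: x ≡ 1 (mod 4).
  Combine with x ≡ 6 (mod 9): gcd(4, 9) = 1; 6 - 1 = 5, which IS divisible by 1, so compatible.
    Write x = 1 + 4·t and substitute into x ≡ 6 (mod 9): 4·t ≡ 6 − 1 = 5 (mod 9).
    The inverse of 4 mod 9 is 7 (since 4·7 = 28 = 3·9 + 1), so t ≡ 7·5 = 35 ≡ 8 (mod 9).
    Then x = 1 + 4·8 = 33, valid modulo lcm(4, 9) = 36: x ≡ 33 (mod 36).
  Combine with x ≡ 3 (mod 6): gcd(36, 6) = 6; 3 - 33 = -30, which IS divisible by 6, so compatible.
    Write x = 33 + 36·t and substitute into x ≡ 3 (mod 6): 36·t ≡ 3 − 33 = -30 (mod 6).
    Divide the congruence (and modulus) by g = 6: 6·t ≡ -5 (mod 1).
    Modulo 1 every t works; take t = 0.
    Then x = 33 + 36·0 = 33, valid modulo lcm(36, 6) = 36: x ≡ 33 (mod 36).
Verify: 33 mod 4 = 1, 33 mod 9 = 6, 33 mod 6 = 3.

x ≡ 33 (mod 36).


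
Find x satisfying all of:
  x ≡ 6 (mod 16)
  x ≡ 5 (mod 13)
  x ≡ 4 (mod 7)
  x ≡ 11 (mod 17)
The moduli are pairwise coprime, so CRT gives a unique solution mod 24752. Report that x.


Product of moduli M = 16 · 13 · 7 · 17 = 24752.
Merge one congruence at a time:
  Start: x ≡ 6 (mod 16).
  Combine with x ≡ 5 (mod 13); new modulus lcm = 208.
    Write x = 6 + 16·t and substitute into x ≡ 5 (mod 13): 16·t ≡ 5 − 6 = -1 (mod 13).
    Reduce coefficients mod 13: 3·t ≡ 12 (mod 13).
    The inverse of 3 mod 13 is 9 (since 3·9 = 27 = 2·13 + 1), so t ≡ 9·12 = 108 ≡ 4 (mod 13).
    Then x = 6 + 16·4 = 70, valid modulo lcm(16, 13) = 208: x ≡ 70 (mod 208).
  Combine with x ≡ 4 (mod 7); new modulus lcm = 1456.
    Write x = 70 + 208·t and substitute into x ≡ 4 (mod 7): 208·t ≡ 4 − 70 = -66 (mod 7).
    Reduce coefficients mod 7: 5·t ≡ 4 (mod 7).
    The inverse of 5 mod 7 is 3 (since 5·3 = 15 = 2·7 + 1), so t ≡ 3·4 = 12 ≡ 5 (mod 7).
    Then x = 70 + 208·5 = 1110, valid modulo lcm(208, 7) = 1456: x ≡ 1110 (mod 1456).
  Combine with x ≡ 11 (mod 17); new modulus lcm = 24752.
    Write x = 1110 + 1456·t and substitute into x ≡ 11 (mod 17): 1456·t ≡ 11 − 1110 = -1099 (mod 17).
    Reduce coefficients mod 17: 11·t ≡ 6 (mod 17).
    The inverse of 11 mod 17 is 14 (since 11·14 = 154 = 9·17 + 1), so t ≡ 14·6 = 84 ≡ 16 (mod 17).
    Then x = 1110 + 1456·16 = 24406, valid modulo lcm(1456, 17) = 24752: x ≡ 24406 (mod 24752).
Verify against each original: 24406 mod 16 = 6, 24406 mod 13 = 5, 24406 mod 7 = 4, 24406 mod 17 = 11.

x ≡ 24406 (mod 24752).


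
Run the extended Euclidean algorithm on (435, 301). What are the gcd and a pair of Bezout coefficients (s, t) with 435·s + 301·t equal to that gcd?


Euclidean algorithm on (435, 301) — divide until remainder is 0:
  435 = 1 · 301 + 134
  301 = 2 · 134 + 33
  134 = 4 · 33 + 2
  33 = 16 · 2 + 1
  2 = 2 · 1 + 0
gcd(435, 301) = 1.
Track Bezout coefficients alongside the remainders: start with r₀ = 435 = a·1 + b·0 (s = 1, t = 0) and r₁ = 301 = a·0 + b·1 (s = 0, t = 1); each new remainder r_{k+1} = r_{k-1} − q_k·r_k inherits s_{k+1} = s_{k-1} − q_k·s_k, t_{k+1} = t_{k-1} − q_k·t_k, so r_k = a·s_k + b·t_k at every step:
  q = 1: r = 134, s = 1 − 1·0 = 1, t = 0 − 1·1 = -1  (check: 435·1 + 301·(-1) = 134)
  q = 2: r = 33, s = 0 − 2·1 = -2, t = 1 − 2·(-1) = 3  (check: 435·(-2) + 301·3 = 33)
  q = 4: r = 2, s = 1 − 4·(-2) = 9, t = -1 − 4·3 = -13  (check: 435·9 + 301·(-13) = 2)
  q = 16: r = 1, s = -2 − 16·9 = -146, t = 3 − 16·(-13) = 211  (check: 435·(-146) + 301·211 = 1)
The row with r = 1 (the gcd) gives the Bezout coefficients s = -146, t = 211.
Result: 435 · (-146) + 301 · (211) = 1.

gcd(435, 301) = 1; s = -146, t = 211 (check: 435·(-146) + 301·211 = 1).


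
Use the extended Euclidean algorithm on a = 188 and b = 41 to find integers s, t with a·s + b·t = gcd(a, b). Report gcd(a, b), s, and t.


Euclidean algorithm on (188, 41) — divide until remainder is 0:
  188 = 4 · 41 + 24
  41 = 1 · 24 + 17
  24 = 1 · 17 + 7
  17 = 2 · 7 + 3
  7 = 2 · 3 + 1
  3 = 3 · 1 + 0
gcd(188, 41) = 1.
Track Bezout coefficients alongside the remainders: start with r₀ = 188 = a·1 + b·0 (s = 1, t = 0) and r₁ = 41 = a·0 + b·1 (s = 0, t = 1); each new remainder r_{k+1} = r_{k-1} − q_k·r_k inherits s_{k+1} = s_{k-1} − q_k·s_k, t_{k+1} = t_{k-1} − q_k·t_k, so r_k = a·s_k + b·t_k at every step:
  q = 4: r = 24, s = 1 − 4·0 = 1, t = 0 − 4·1 = -4  (check: 188·1 + 41·(-4) = 24)
  q = 1: r = 17, s = 0 − 1·1 = -1, t = 1 − 1·(-4) = 5  (check: 188·(-1) + 41·5 = 17)
  q = 1: r = 7, s = 1 − 1·(-1) = 2, t = -4 − 1·5 = -9  (check: 188·2 + 41·(-9) = 7)
  q = 2: r = 3, s = -1 − 2·2 = -5, t = 5 − 2·(-9) = 23  (check: 188·(-5) + 41·23 = 3)
  q = 2: r = 1, s = 2 − 2·(-5) = 12, t = -9 − 2·23 = -55  (check: 188·12 + 41·(-55) = 1)
The row with r = 1 (the gcd) gives the Bezout coefficients s = 12, t = -55.
Result: 188 · (12) + 41 · (-55) = 1.

gcd(188, 41) = 1; s = 12, t = -55 (check: 188·12 + 41·(-55) = 1).


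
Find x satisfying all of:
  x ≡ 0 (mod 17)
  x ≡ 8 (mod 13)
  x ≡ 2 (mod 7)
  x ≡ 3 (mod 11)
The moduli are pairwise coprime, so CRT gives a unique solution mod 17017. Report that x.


Product of moduli M = 17 · 13 · 7 · 11 = 17017.
Merge one congruence at a time:
  Start: x ≡ 0 (mod 17).
  Combine with x ≡ 8 (mod 13); new modulus lcm = 221.
    Write x = 0 + 17·t and substitute into x ≡ 8 (mod 13): 17·t ≡ 8 − 0 = 8 (mod 13).
    Reduce coefficients mod 13: 4·t ≡ 8 (mod 13).
    The inverse of 4 mod 13 is 10 (since 4·10 = 40 = 3·13 + 1), so t ≡ 10·8 = 80 ≡ 2 (mod 13).
    Then x = 0 + 17·2 = 34, valid modulo lcm(17, 13) = 221: x ≡ 34 (mod 221).
  Combine with x ≡ 2 (mod 7); new modulus lcm = 1547.
    Write x = 34 + 221·t and substitute into x ≡ 2 (mod 7): 221·t ≡ 2 − 34 = -32 (mod 7).
    Reduce coefficients mod 7: 4·t ≡ 3 (mod 7).
    The inverse of 4 mod 7 is 2 (since 4·2 = 8 = 1·7 + 1), so t ≡ 2·3 = 6 ≡ 6 (mod 7).
    Then x = 34 + 221·6 = 1360, valid modulo lcm(221, 7) = 1547: x ≡ 1360 (mod 1547).
  Combine with x ≡ 3 (mod 11); new modulus lcm = 17017.
    Write x = 1360 + 1547·t and substitute into x ≡ 3 (mod 11): 1547·t ≡ 3 − 1360 = -1357 (mod 11).
    Reduce coefficients mod 11: 7·t ≡ 7 (mod 11).
    The inverse of 7 mod 11 is 8 (since 7·8 = 56 = 5·11 + 1), so t ≡ 8·7 = 56 ≡ 1 (mod 11).
    Then x = 1360 + 1547·1 = 2907, valid modulo lcm(1547, 11) = 17017: x ≡ 2907 (mod 17017).
Verify against each original: 2907 mod 17 = 0, 2907 mod 13 = 8, 2907 mod 7 = 2, 2907 mod 11 = 3.

x ≡ 2907 (mod 17017).


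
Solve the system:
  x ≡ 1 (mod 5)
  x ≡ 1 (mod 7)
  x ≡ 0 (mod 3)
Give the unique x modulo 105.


Moduli 5, 7, 3 are pairwise coprime; by CRT there is a unique solution modulo M = 5 · 7 · 3 = 105.
Solve pairwise, accumulating the modulus:
  Start with x ≡ 1 (mod 5).
  Combine with x ≡ 1 (mod 7): since gcd(5, 7) = 1, we get a unique residue mod 35.
    Write x = 1 + 5·t and substitute into x ≡ 1 (mod 7): 5·t ≡ 1 − 1 = 0 (mod 7).
    The inverse of 5 mod 7 is 3 (since 5·3 = 15 = 2·7 + 1), so t ≡ 3·0 = 0 ≡ 0 (mod 7).
    Then x = 1 + 5·0 = 1, valid modulo lcm(5, 7) = 35: x ≡ 1 (mod 35).
  Combine with x ≡ 0 (mod 3): since gcd(35, 3) = 1, we get a unique residue mod 105.
    Write x = 1 + 35·t and substitute into x ≡ 0 (mod 3): 35·t ≡ 0 − 1 = -1 (mod 3).
    Reduce coefficients mod 3: 2·t ≡ 2 (mod 3).
    The inverse of 2 mod 3 is 2 (since 2·2 = 4 = 1·3 + 1), so t ≡ 2·2 = 4 ≡ 1 (mod 3).
    Then x = 1 + 35·1 = 36, valid modulo lcm(35, 3) = 105: x ≡ 36 (mod 105).
Verify: 36 mod 5 = 1 ✓, 36 mod 7 = 1 ✓, 36 mod 3 = 0 ✓.

x ≡ 36 (mod 105).


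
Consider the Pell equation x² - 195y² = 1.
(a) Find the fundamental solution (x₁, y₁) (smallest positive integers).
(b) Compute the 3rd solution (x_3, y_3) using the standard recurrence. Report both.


Step 1: Find the fundamental solution (x₁, y₁) of x² - 195y² = 1.
  Expand √195 as a continued fraction. a₀ = ⌊√195⌋ = 13; iterate m_{k+1} = d_k·a_k − m_k, d_{k+1} = (195 − m_{k+1}²)/d_k, a_{k+1} = ⌊(a₀ + m_{k+1})/d_{k+1}⌋ (starting m₀ = 0, d₀ = 1), with convergents p_k = a_k·p_{k-1} + p_{k-2}, q_k = a_k·q_{k-1} + q_{k-2} (p₋₁ = 1, q₋₁ = 0):
  k = 0: a₀ = 13; p₀/q₀ = 13/1; p₀² − 195·q₀² = 169 − 195 = -26.
  k = 1: m = 13, d = 26, a = ⌊(13 + 13)/26⌋ = 1; p/q = (1·13 + 1)/(1·1 + 0) = 14/1; p² − 195·q² = 196 − 195 = 1.
  The first convergent with p² − 195·q² = 1 gives the fundamental solution (x₁, y₁) = (14, 1).
Step 2: Apply the recurrence (x_{n+1}, y_{n+1}) = (x₁x_n + 195y₁y_n, x₁y_n + y₁x_n) repeatedly.
  From (x_1, y_1) = (14, 1): x_2 = 14·14 + 195·1·1 = 391; y_2 = 14·1 + 1·14 = 28.
  From (x_2, y_2) = (391, 28): x_3 = 14·391 + 195·1·28 = 10934; y_3 = 14·28 + 1·391 = 783.
Step 3: Verify x_3² - 195·y_3² = 119552356 - 119552355 = 1 (should be 1). ✓

(x_1, y_1) = (14, 1); (x_3, y_3) = (10934, 783).


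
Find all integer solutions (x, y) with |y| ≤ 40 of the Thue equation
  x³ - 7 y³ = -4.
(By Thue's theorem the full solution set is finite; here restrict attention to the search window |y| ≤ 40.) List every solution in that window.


The equation is x³ - 7y³ = -4. For fixed y, x³ = 7·y³ − 4, so a solution requires the RHS to be a perfect cube.
Strategy: iterate y from -40 to 40, compute RHS = 7·y³ − 4, and check whether it is a (positive or negative) perfect cube.
Check small values of y:
  y = 0: RHS = -4 is not a perfect cube.
  y = 1: RHS = 3 is not a perfect cube.
  y = -1: RHS = -11 is not a perfect cube.
  y = 2: RHS = 52 is not a perfect cube.
  y = -2: RHS = -60 is not a perfect cube.
  y = 3: RHS = 185 is not a perfect cube.
  y = -3: RHS = -193 is not a perfect cube.
Continuing the search up to |y| = 40 finds no solutions either.
No (x, y) in the scanned range satisfies the equation.

No integer solutions with |y| ≤ 40.


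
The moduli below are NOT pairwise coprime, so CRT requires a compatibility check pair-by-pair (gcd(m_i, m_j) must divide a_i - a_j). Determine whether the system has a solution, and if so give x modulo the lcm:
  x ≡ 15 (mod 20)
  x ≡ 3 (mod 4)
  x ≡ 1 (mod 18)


Moduli 20, 4, 18 are not pairwise coprime, so CRT works modulo lcm(m_i) when all pairwise compatibility conditions hold.
Pairwise compatibility: gcd(m_i, m_j) must divide a_i - a_j for every pair.
Merge one congruence at a time:
  Start: x ≡ 15 (mod 20).
  Combine with x ≡ 3 (mod 4): gcd(20, 4) = 4; 3 - 15 = -12, which IS divisible by 4, so compatible.
    Write x = 15 + 20·t and substitute into x ≡ 3 (mod 4): 20·t ≡ 3 − 15 = -12 (mod 4).
    Divide the congruence (and modulus) by g = 4: 5·t ≡ -3 (mod 1).
    Modulo 1 every t works; take t = 0.
    Then x = 15 + 20·0 = 15, valid modulo lcm(20, 4) = 20: x ≡ 15 (mod 20).
  Combine with x ≡ 1 (mod 18): gcd(20, 18) = 2; 1 - 15 = -14, which IS divisible by 2, so compatible.
    Write x = 15 + 20·t and substitute into x ≡ 1 (mod 18): 20·t ≡ 1 − 15 = -14 (mod 18).
    Divide the congruence (and modulus) by g = 2: 10·t ≡ -7 (mod 9).
    Reduce coefficients mod 9: 1·t ≡ 2 (mod 9).
    So t ≡ 2 (mod 9).
    Then x = 15 + 20·2 = 55, valid modulo lcm(20, 18) = 180: x ≡ 55 (mod 180).
Verify: 55 mod 20 = 15, 55 mod 4 = 3, 55 mod 18 = 1.

x ≡ 55 (mod 180).


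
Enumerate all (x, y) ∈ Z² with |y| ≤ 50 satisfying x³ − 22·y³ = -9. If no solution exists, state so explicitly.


The equation is x³ - 22y³ = -9. For fixed y, x³ = 22·y³ − 9, so a solution requires the RHS to be a perfect cube.
Strategy: iterate y from -50 to 50, compute RHS = 22·y³ − 9, and check whether it is a (positive or negative) perfect cube.
Check small values of y:
  y = 0: RHS = -9 is not a perfect cube.
  y = 1: RHS = 13 is not a perfect cube.
  y = -1: RHS = -31 is not a perfect cube.
  y = 2: RHS = 167 is not a perfect cube.
  y = -2: RHS = -185 is not a perfect cube.
  y = 3: RHS = 585 is not a perfect cube.
  y = -3: RHS = -603 is not a perfect cube.
Continuing the search up to |y| = 50 finds no solutions either.
No (x, y) in the scanned range satisfies the equation.

No integer solutions with |y| ≤ 50.


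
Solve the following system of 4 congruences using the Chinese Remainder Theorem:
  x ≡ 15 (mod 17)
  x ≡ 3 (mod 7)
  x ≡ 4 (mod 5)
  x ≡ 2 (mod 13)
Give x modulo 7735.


Product of moduli M = 17 · 7 · 5 · 13 = 7735.
Merge one congruence at a time:
  Start: x ≡ 15 (mod 17).
  Combine with x ≡ 3 (mod 7); new modulus lcm = 119.
    Write x = 15 + 17·t and substitute into x ≡ 3 (mod 7): 17·t ≡ 3 − 15 = -12 (mod 7).
    Reduce coefficients mod 7: 3·t ≡ 2 (mod 7).
    The inverse of 3 mod 7 is 5 (since 3·5 = 15 = 2·7 + 1), so t ≡ 5·2 = 10 ≡ 3 (mod 7).
    Then x = 15 + 17·3 = 66, valid modulo lcm(17, 7) = 119: x ≡ 66 (mod 119).
  Combine with x ≡ 4 (mod 5); new modulus lcm = 595.
    Write x = 66 + 119·t and substitute into x ≡ 4 (mod 5): 119·t ≡ 4 − 66 = -62 (mod 5).
    Reduce coefficients mod 5: 4·t ≡ 3 (mod 5).
    The inverse of 4 mod 5 is 4 (since 4·4 = 16 = 3·5 + 1), so t ≡ 4·3 = 12 ≡ 2 (mod 5).
    Then x = 66 + 119·2 = 304, valid modulo lcm(119, 5) = 595: x ≡ 304 (mod 595).
  Combine with x ≡ 2 (mod 13); new modulus lcm = 7735.
    Write x = 304 + 595·t and substitute into x ≡ 2 (mod 13): 595·t ≡ 2 − 304 = -302 (mod 13).
    Reduce coefficients mod 13: 10·t ≡ 10 (mod 13).
    The inverse of 10 mod 13 is 4 (since 10·4 = 40 = 3·13 + 1), so t ≡ 4·10 = 40 ≡ 1 (mod 13).
    Then x = 304 + 595·1 = 899, valid modulo lcm(595, 13) = 7735: x ≡ 899 (mod 7735).
Verify against each original: 899 mod 17 = 15, 899 mod 7 = 3, 899 mod 5 = 4, 899 mod 13 = 2.

x ≡ 899 (mod 7735).


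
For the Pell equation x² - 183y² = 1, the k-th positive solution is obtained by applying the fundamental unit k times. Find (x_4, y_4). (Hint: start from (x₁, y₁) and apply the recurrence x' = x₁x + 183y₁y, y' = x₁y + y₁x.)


Step 1: Find the fundamental solution (x₁, y₁) of x² - 183y² = 1.
  Expand √183 as a continued fraction. a₀ = ⌊√183⌋ = 13; iterate m_{k+1} = d_k·a_k − m_k, d_{k+1} = (183 − m_{k+1}²)/d_k, a_{k+1} = ⌊(a₀ + m_{k+1})/d_{k+1}⌋ (starting m₀ = 0, d₀ = 1), with convergents p_k = a_k·p_{k-1} + p_{k-2}, q_k = a_k·q_{k-1} + q_{k-2} (p₋₁ = 1, q₋₁ = 0):
  k = 0: a₀ = 13; p₀/q₀ = 13/1; p₀² − 183·q₀² = 169 − 183 = -14.
  k = 1: m = 13, d = 14, a = ⌊(13 + 13)/14⌋ = 1; p/q = (1·13 + 1)/(1·1 + 0) = 14/1; p² − 183·q² = 196 − 183 = 13.
  k = 2: m = 1, d = 13, a = ⌊(13 + 1)/13⌋ = 1; p/q = (1·14 + 13)/(1·1 + 1) = 27/2; p² − 183·q² = 729 − 732 = -3.
  k = 3: m = 12, d = 3, a = ⌊(13 + 12)/3⌋ = 8; p/q = (8·27 + 14)/(8·2 + 1) = 230/17; p² − 183·q² = 52900 − 52887 = 13.
  k = 4: m = 12, d = 13, a = ⌊(13 + 12)/13⌋ = 1; p/q = (1·230 + 27)/(1·17 + 2) = 257/19; p² − 183·q² = 66049 − 66063 = -14.
  k = 5: m = 1, d = 14, a = ⌊(13 + 1)/14⌋ = 1; p/q = (1·257 + 230)/(1·19 + 17) = 487/36; p² − 183·q² = 237169 − 237168 = 1.
  The first convergent with p² − 183·q² = 1 gives the fundamental solution (x₁, y₁) = (487, 36).
Step 2: Apply the recurrence (x_{n+1}, y_{n+1}) = (x₁x_n + 183y₁y_n, x₁y_n + y₁x_n) repeatedly.
  From (x_1, y_1) = (487, 36): x_2 = 487·487 + 183·36·36 = 474337; y_2 = 487·36 + 36·487 = 35064.
  From (x_2, y_2) = (474337, 35064): x_3 = 487·474337 + 183·36·35064 = 462003751; y_3 = 487·35064 + 36·474337 = 34152300.
  From (x_3, y_3) = (462003751, 34152300): x_4 = 487·462003751 + 183·36·34152300 = 449991179137; y_4 = 487·34152300 + 36·462003751 = 33264305136.
Step 3: Verify x_4² - 183·y_4² = 202492061301107624064769 - 202492061301107624064768 = 1 (should be 1). ✓

(x_1, y_1) = (487, 36); (x_4, y_4) = (449991179137, 33264305136).


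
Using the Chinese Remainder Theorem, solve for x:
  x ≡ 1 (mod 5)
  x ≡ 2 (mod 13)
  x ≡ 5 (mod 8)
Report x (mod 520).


Moduli 5, 13, 8 are pairwise coprime; by CRT there is a unique solution modulo M = 5 · 13 · 8 = 520.
Solve pairwise, accumulating the modulus:
  Start with x ≡ 1 (mod 5).
  Combine with x ≡ 2 (mod 13): since gcd(5, 13) = 1, we get a unique residue mod 65.
    Write x = 1 + 5·t and substitute into x ≡ 2 (mod 13): 5·t ≡ 2 − 1 = 1 (mod 13).
    The inverse of 5 mod 13 is 8 (since 5·8 = 40 = 3·13 + 1), so t ≡ 8·1 = 8 ≡ 8 (mod 13).
    Then x = 1 + 5·8 = 41, valid modulo lcm(5, 13) = 65: x ≡ 41 (mod 65).
  Combine with x ≡ 5 (mod 8): since gcd(65, 8) = 1, we get a unique residue mod 520.
    Write x = 41 + 65·t and substitute into x ≡ 5 (mod 8): 65·t ≡ 5 − 41 = -36 (mod 8).
    Reduce coefficients mod 8: 1·t ≡ 4 (mod 8).
    So t ≡ 4 (mod 8).
    Then x = 41 + 65·4 = 301, valid modulo lcm(65, 8) = 520: x ≡ 301 (mod 520).
Verify: 301 mod 5 = 1 ✓, 301 mod 13 = 2 ✓, 301 mod 8 = 5 ✓.

x ≡ 301 (mod 520).


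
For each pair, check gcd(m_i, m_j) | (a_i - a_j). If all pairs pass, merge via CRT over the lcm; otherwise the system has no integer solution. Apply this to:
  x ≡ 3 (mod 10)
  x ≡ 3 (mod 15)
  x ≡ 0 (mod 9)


Moduli 10, 15, 9 are not pairwise coprime, so CRT works modulo lcm(m_i) when all pairwise compatibility conditions hold.
Pairwise compatibility: gcd(m_i, m_j) must divide a_i - a_j for every pair.
Merge one congruence at a time:
  Start: x ≡ 3 (mod 10).
  Combine with x ≡ 3 (mod 15): gcd(10, 15) = 5; 3 - 3 = 0, which IS divisible by 5, so compatible.
    Write x = 3 + 10·t and substitute into x ≡ 3 (mod 15): 10·t ≡ 3 − 3 = 0 (mod 15).
    Divide the congruence (and modulus) by g = 5: 2·t ≡ 0 (mod 3).
    The inverse of 2 mod 3 is 2 (since 2·2 = 4 = 1·3 + 1), so t ≡ 2·0 = 0 ≡ 0 (mod 3).
    Then x = 3 + 10·0 = 3, valid modulo lcm(10, 15) = 30: x ≡ 3 (mod 30).
  Combine with x ≡ 0 (mod 9): gcd(30, 9) = 3; 0 - 3 = -3, which IS divisible by 3, so compatible.
    Write x = 3 + 30·t and substitute into x ≡ 0 (mod 9): 30·t ≡ 0 − 3 = -3 (mod 9).
    Divide the congruence (and modulus) by g = 3: 10·t ≡ -1 (mod 3).
    Reduce coefficients mod 3: 1·t ≡ 2 (mod 3).
    So t ≡ 2 (mod 3).
    Then x = 3 + 30·2 = 63, valid modulo lcm(30, 9) = 90: x ≡ 63 (mod 90).
Verify: 63 mod 10 = 3, 63 mod 15 = 3, 63 mod 9 = 0.

x ≡ 63 (mod 90).


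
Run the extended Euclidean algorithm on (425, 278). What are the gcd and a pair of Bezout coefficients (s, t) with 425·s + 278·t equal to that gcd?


Euclidean algorithm on (425, 278) — divide until remainder is 0:
  425 = 1 · 278 + 147
  278 = 1 · 147 + 131
  147 = 1 · 131 + 16
  131 = 8 · 16 + 3
  16 = 5 · 3 + 1
  3 = 3 · 1 + 0
gcd(425, 278) = 1.
Track Bezout coefficients alongside the remainders: start with r₀ = 425 = a·1 + b·0 (s = 1, t = 0) and r₁ = 278 = a·0 + b·1 (s = 0, t = 1); each new remainder r_{k+1} = r_{k-1} − q_k·r_k inherits s_{k+1} = s_{k-1} − q_k·s_k, t_{k+1} = t_{k-1} − q_k·t_k, so r_k = a·s_k + b·t_k at every step:
  q = 1: r = 147, s = 1 − 1·0 = 1, t = 0 − 1·1 = -1  (check: 425·1 + 278·(-1) = 147)
  q = 1: r = 131, s = 0 − 1·1 = -1, t = 1 − 1·(-1) = 2  (check: 425·(-1) + 278·2 = 131)
  q = 1: r = 16, s = 1 − 1·(-1) = 2, t = -1 − 1·2 = -3  (check: 425·2 + 278·(-3) = 16)
  q = 8: r = 3, s = -1 − 8·2 = -17, t = 2 − 8·(-3) = 26  (check: 425·(-17) + 278·26 = 3)
  q = 5: r = 1, s = 2 − 5·(-17) = 87, t = -3 − 5·26 = -133  (check: 425·87 + 278·(-133) = 1)
The row with r = 1 (the gcd) gives the Bezout coefficients s = 87, t = -133.
Result: 425 · (87) + 278 · (-133) = 1.

gcd(425, 278) = 1; s = 87, t = -133 (check: 425·87 + 278·(-133) = 1).


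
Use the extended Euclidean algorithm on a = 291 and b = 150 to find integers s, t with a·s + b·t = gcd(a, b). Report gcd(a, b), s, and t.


Euclidean algorithm on (291, 150) — divide until remainder is 0:
  291 = 1 · 150 + 141
  150 = 1 · 141 + 9
  141 = 15 · 9 + 6
  9 = 1 · 6 + 3
  6 = 2 · 3 + 0
gcd(291, 150) = 3.
Track Bezout coefficients alongside the remainders: start with r₀ = 291 = a·1 + b·0 (s = 1, t = 0) and r₁ = 150 = a·0 + b·1 (s = 0, t = 1); each new remainder r_{k+1} = r_{k-1} − q_k·r_k inherits s_{k+1} = s_{k-1} − q_k·s_k, t_{k+1} = t_{k-1} − q_k·t_k, so r_k = a·s_k + b·t_k at every step:
  q = 1: r = 141, s = 1 − 1·0 = 1, t = 0 − 1·1 = -1  (check: 291·1 + 150·(-1) = 141)
  q = 1: r = 9, s = 0 − 1·1 = -1, t = 1 − 1·(-1) = 2  (check: 291·(-1) + 150·2 = 9)
  q = 15: r = 6, s = 1 − 15·(-1) = 16, t = -1 − 15·2 = -31  (check: 291·16 + 150·(-31) = 6)
  q = 1: r = 3, s = -1 − 1·16 = -17, t = 2 − 1·(-31) = 33  (check: 291·(-17) + 150·33 = 3)
The row with r = 3 (the gcd) gives the Bezout coefficients s = -17, t = 33.
Result: 291 · (-17) + 150 · (33) = 3.

gcd(291, 150) = 3; s = -17, t = 33 (check: 291·(-17) + 150·33 = 3).


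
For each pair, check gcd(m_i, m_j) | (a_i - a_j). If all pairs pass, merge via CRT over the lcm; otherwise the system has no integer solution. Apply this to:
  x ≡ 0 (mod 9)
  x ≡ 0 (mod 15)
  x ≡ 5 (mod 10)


Moduli 9, 15, 10 are not pairwise coprime, so CRT works modulo lcm(m_i) when all pairwise compatibility conditions hold.
Pairwise compatibility: gcd(m_i, m_j) must divide a_i - a_j for every pair.
Merge one congruence at a time:
  Start: x ≡ 0 (mod 9).
  Combine with x ≡ 0 (mod 15): gcd(9, 15) = 3; 0 - 0 = 0, which IS divisible by 3, so compatible.
    Write x = 0 + 9·t and substitute into x ≡ 0 (mod 15): 9·t ≡ 0 − 0 = 0 (mod 15).
    Divide the congruence (and modulus) by g = 3: 3·t ≡ 0 (mod 5).
    The inverse of 3 mod 5 is 2 (since 3·2 = 6 = 1·5 + 1), so t ≡ 2·0 = 0 ≡ 0 (mod 5).
    Then x = 0 + 9·0 = 0, valid modulo lcm(9, 15) = 45: x ≡ 0 (mod 45).
  Combine with x ≡ 5 (mod 10): gcd(45, 10) = 5; 5 - 0 = 5, which IS divisible by 5, so compatible.
    Write x = 0 + 45·t and substitute into x ≡ 5 (mod 10): 45·t ≡ 5 − 0 = 5 (mod 10).
    Divide the congruence (and modulus) by g = 5: 9·t ≡ 1 (mod 2).
    Reduce coefficients mod 2: 1·t ≡ 1 (mod 2).
    So t ≡ 1 (mod 2).
    Then x = 0 + 45·1 = 45, valid modulo lcm(45, 10) = 90: x ≡ 45 (mod 90).
Verify: 45 mod 9 = 0, 45 mod 15 = 0, 45 mod 10 = 5.

x ≡ 45 (mod 90).


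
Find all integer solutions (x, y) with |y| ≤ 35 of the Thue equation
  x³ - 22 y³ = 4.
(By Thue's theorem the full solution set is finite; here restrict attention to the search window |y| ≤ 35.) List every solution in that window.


The equation is x³ - 22y³ = 4. For fixed y, x³ = 22·y³ + 4, so a solution requires the RHS to be a perfect cube.
Strategy: iterate y from -35 to 35, compute RHS = 22·y³ + 4, and check whether it is a (positive or negative) perfect cube.
Check small values of y:
  y = 0: RHS = 4 is not a perfect cube.
  y = 1: RHS = 26 is not a perfect cube.
  y = -1: RHS = -18 is not a perfect cube.
  y = 2: RHS = 180 is not a perfect cube.
  y = -2: RHS = -172 is not a perfect cube.
  y = 3: RHS = 598 is not a perfect cube.
  y = -3: RHS = -590 is not a perfect cube.
Continuing the search up to |y| = 35 finds no solutions either.
No (x, y) in the scanned range satisfies the equation.

No integer solutions with |y| ≤ 35.


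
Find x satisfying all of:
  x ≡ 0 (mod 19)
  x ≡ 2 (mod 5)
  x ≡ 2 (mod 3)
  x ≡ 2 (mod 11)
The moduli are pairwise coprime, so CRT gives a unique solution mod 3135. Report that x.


Product of moduli M = 19 · 5 · 3 · 11 = 3135.
Merge one congruence at a time:
  Start: x ≡ 0 (mod 19).
  Combine with x ≡ 2 (mod 5); new modulus lcm = 95.
    Write x = 0 + 19·t and substitute into x ≡ 2 (mod 5): 19·t ≡ 2 − 0 = 2 (mod 5).
    Reduce coefficients mod 5: 4·t ≡ 2 (mod 5).
    The inverse of 4 mod 5 is 4 (since 4·4 = 16 = 3·5 + 1), so t ≡ 4·2 = 8 ≡ 3 (mod 5).
    Then x = 0 + 19·3 = 57, valid modulo lcm(19, 5) = 95: x ≡ 57 (mod 95).
  Combine with x ≡ 2 (mod 3); new modulus lcm = 285.
    Write x = 57 + 95·t and substitute into x ≡ 2 (mod 3): 95·t ≡ 2 − 57 = -55 (mod 3).
    Reduce coefficients mod 3: 2·t ≡ 2 (mod 3).
    The inverse of 2 mod 3 is 2 (since 2·2 = 4 = 1·3 + 1), so t ≡ 2·2 = 4 ≡ 1 (mod 3).
    Then x = 57 + 95·1 = 152, valid modulo lcm(95, 3) = 285: x ≡ 152 (mod 285).
  Combine with x ≡ 2 (mod 11); new modulus lcm = 3135.
    Write x = 152 + 285·t and substitute into x ≡ 2 (mod 11): 285·t ≡ 2 − 152 = -150 (mod 11).
    Reduce coefficients mod 11: 10·t ≡ 4 (mod 11).
    The inverse of 10 mod 11 is 10 (since 10·10 = 100 = 9·11 + 1), so t ≡ 10·4 = 40 ≡ 7 (mod 11).
    Then x = 152 + 285·7 = 2147, valid modulo lcm(285, 11) = 3135: x ≡ 2147 (mod 3135).
Verify against each original: 2147 mod 19 = 0, 2147 mod 5 = 2, 2147 mod 3 = 2, 2147 mod 11 = 2.

x ≡ 2147 (mod 3135).


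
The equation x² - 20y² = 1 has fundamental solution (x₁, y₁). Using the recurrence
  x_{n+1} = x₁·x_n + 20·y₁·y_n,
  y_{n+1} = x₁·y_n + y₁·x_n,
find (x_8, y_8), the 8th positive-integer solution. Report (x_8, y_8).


Step 1: Find the fundamental solution (x₁, y₁) of x² - 20y² = 1.
  Expand √20 as a continued fraction. a₀ = ⌊√20⌋ = 4; iterate m_{k+1} = d_k·a_k − m_k, d_{k+1} = (20 − m_{k+1}²)/d_k, a_{k+1} = ⌊(a₀ + m_{k+1})/d_{k+1}⌋ (starting m₀ = 0, d₀ = 1), with convergents p_k = a_k·p_{k-1} + p_{k-2}, q_k = a_k·q_{k-1} + q_{k-2} (p₋₁ = 1, q₋₁ = 0):
  k = 0: a₀ = 4; p₀/q₀ = 4/1; p₀² − 20·q₀² = 16 − 20 = -4.
  k = 1: m = 4, d = 4, a = ⌊(4 + 4)/4⌋ = 2; p/q = (2·4 + 1)/(2·1 + 0) = 9/2; p² − 20·q² = 81 − 80 = 1.
  The first convergent with p² − 20·q² = 1 gives the fundamental solution (x₁, y₁) = (9, 2).
Step 2: Apply the recurrence (x_{n+1}, y_{n+1}) = (x₁x_n + 20y₁y_n, x₁y_n + y₁x_n) repeatedly.
  From (x_1, y_1) = (9, 2): x_2 = 9·9 + 20·2·2 = 161; y_2 = 9·2 + 2·9 = 36.
  From (x_2, y_2) = (161, 36): x_3 = 9·161 + 20·2·36 = 2889; y_3 = 9·36 + 2·161 = 646.
  From (x_3, y_3) = (2889, 646): x_4 = 9·2889 + 20·2·646 = 51841; y_4 = 9·646 + 2·2889 = 11592.
  From (x_4, y_4) = (51841, 11592): x_5 = 9·51841 + 20·2·11592 = 930249; y_5 = 9·11592 + 2·51841 = 208010.
  From (x_5, y_5) = (930249, 208010): x_6 = 9·930249 + 20·2·208010 = 16692641; y_6 = 9·208010 + 2·930249 = 3732588.
  From (x_6, y_6) = (16692641, 3732588): x_7 = 9·16692641 + 20·2·3732588 = 299537289; y_7 = 9·3732588 + 2·16692641 = 66978574.
  From (x_7, y_7) = (299537289, 66978574): x_8 = 9·299537289 + 20·2·66978574 = 5374978561; y_8 = 9·66978574 + 2·299537289 = 1201881744.
Step 3: Verify x_8² - 20·y_8² = 28890394531209630721 - 28890394531209630720 = 1 (should be 1). ✓

(x_1, y_1) = (9, 2); (x_8, y_8) = (5374978561, 1201881744).


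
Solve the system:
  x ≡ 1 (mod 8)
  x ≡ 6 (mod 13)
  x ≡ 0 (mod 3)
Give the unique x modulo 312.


Moduli 8, 13, 3 are pairwise coprime; by CRT there is a unique solution modulo M = 8 · 13 · 3 = 312.
Solve pairwise, accumulating the modulus:
  Start with x ≡ 1 (mod 8).
  Combine with x ≡ 6 (mod 13): since gcd(8, 13) = 1, we get a unique residue mod 104.
    Write x = 1 + 8·t and substitute into x ≡ 6 (mod 13): 8·t ≡ 6 − 1 = 5 (mod 13).
    The inverse of 8 mod 13 is 5 (since 8·5 = 40 = 3·13 + 1), so t ≡ 5·5 = 25 ≡ 12 (mod 13).
    Then x = 1 + 8·12 = 97, valid modulo lcm(8, 13) = 104: x ≡ 97 (mod 104).
  Combine with x ≡ 0 (mod 3): since gcd(104, 3) = 1, we get a unique residue mod 312.
    Write x = 97 + 104·t and substitute into x ≡ 0 (mod 3): 104·t ≡ 0 − 97 = -97 (mod 3).
    Reduce coefficients mod 3: 2·t ≡ 2 (mod 3).
    The inverse of 2 mod 3 is 2 (since 2·2 = 4 = 1·3 + 1), so t ≡ 2·2 = 4 ≡ 1 (mod 3).
    Then x = 97 + 104·1 = 201, valid modulo lcm(104, 3) = 312: x ≡ 201 (mod 312).
Verify: 201 mod 8 = 1 ✓, 201 mod 13 = 6 ✓, 201 mod 3 = 0 ✓.

x ≡ 201 (mod 312).


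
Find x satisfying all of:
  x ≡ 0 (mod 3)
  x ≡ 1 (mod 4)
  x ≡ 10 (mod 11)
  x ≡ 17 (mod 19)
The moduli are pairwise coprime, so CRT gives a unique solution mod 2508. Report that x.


Product of moduli M = 3 · 4 · 11 · 19 = 2508.
Merge one congruence at a time:
  Start: x ≡ 0 (mod 3).
  Combine with x ≡ 1 (mod 4); new modulus lcm = 12.
    Write x = 0 + 3·t and substitute into x ≡ 1 (mod 4): 3·t ≡ 1 − 0 = 1 (mod 4).
    The inverse of 3 mod 4 is 3 (since 3·3 = 9 = 2·4 + 1), so t ≡ 3·1 = 3 ≡ 3 (mod 4).
    Then x = 0 + 3·3 = 9, valid modulo lcm(3, 4) = 12: x ≡ 9 (mod 12).
  Combine with x ≡ 10 (mod 11); new modulus lcm = 132.
    Write x = 9 + 12·t and substitute into x ≡ 10 (mod 11): 12·t ≡ 10 − 9 = 1 (mod 11).
    Reduce coefficients mod 11: 1·t ≡ 1 (mod 11).
    So t ≡ 1 (mod 11).
    Then x = 9 + 12·1 = 21, valid modulo lcm(12, 11) = 132: x ≡ 21 (mod 132).
  Combine with x ≡ 17 (mod 19); new modulus lcm = 2508.
    Write x = 21 + 132·t and substitute into x ≡ 17 (mod 19): 132·t ≡ 17 − 21 = -4 (mod 19).
    Reduce coefficients mod 19: 18·t ≡ 15 (mod 19).
    The inverse of 18 mod 19 is 18 (since 18·18 = 324 = 17·19 + 1), so t ≡ 18·15 = 270 ≡ 4 (mod 19).
    Then x = 21 + 132·4 = 549, valid modulo lcm(132, 19) = 2508: x ≡ 549 (mod 2508).
Verify against each original: 549 mod 3 = 0, 549 mod 4 = 1, 549 mod 11 = 10, 549 mod 19 = 17.

x ≡ 549 (mod 2508).


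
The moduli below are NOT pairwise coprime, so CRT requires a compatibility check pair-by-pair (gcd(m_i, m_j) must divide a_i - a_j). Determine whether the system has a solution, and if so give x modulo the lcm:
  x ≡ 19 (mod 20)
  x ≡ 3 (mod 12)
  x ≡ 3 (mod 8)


Moduli 20, 12, 8 are not pairwise coprime, so CRT works modulo lcm(m_i) when all pairwise compatibility conditions hold.
Pairwise compatibility: gcd(m_i, m_j) must divide a_i - a_j for every pair.
Merge one congruence at a time:
  Start: x ≡ 19 (mod 20).
  Combine with x ≡ 3 (mod 12): gcd(20, 12) = 4; 3 - 19 = -16, which IS divisible by 4, so compatible.
    Write x = 19 + 20·t and substitute into x ≡ 3 (mod 12): 20·t ≡ 3 − 19 = -16 (mod 12).
    Divide the congruence (and modulus) by g = 4: 5·t ≡ -4 (mod 3).
    Reduce coefficients mod 3: 2·t ≡ 2 (mod 3).
    The inverse of 2 mod 3 is 2 (since 2·2 = 4 = 1·3 + 1), so t ≡ 2·2 = 4 ≡ 1 (mod 3).
    Then x = 19 + 20·1 = 39, valid modulo lcm(20, 12) = 60: x ≡ 39 (mod 60).
  Combine with x ≡ 3 (mod 8): gcd(60, 8) = 4; 3 - 39 = -36, which IS divisible by 4, so compatible.
    Write x = 39 + 60·t and substitute into x ≡ 3 (mod 8): 60·t ≡ 3 − 39 = -36 (mod 8).
    Divide the congruence (and modulus) by g = 4: 15·t ≡ -9 (mod 2).
    Reduce coefficients mod 2: 1·t ≡ 1 (mod 2).
    So t ≡ 1 (mod 2).
    Then x = 39 + 60·1 = 99, valid modulo lcm(60, 8) = 120: x ≡ 99 (mod 120).
Verify: 99 mod 20 = 19, 99 mod 12 = 3, 99 mod 8 = 3.

x ≡ 99 (mod 120).


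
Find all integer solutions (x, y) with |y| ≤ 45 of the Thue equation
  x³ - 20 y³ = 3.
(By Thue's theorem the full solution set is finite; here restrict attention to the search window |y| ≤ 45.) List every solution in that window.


The equation is x³ - 20y³ = 3. For fixed y, x³ = 20·y³ + 3, so a solution requires the RHS to be a perfect cube.
Strategy: iterate y from -45 to 45, compute RHS = 20·y³ + 3, and check whether it is a (positive or negative) perfect cube.
Check small values of y:
  y = 0: RHS = 3 is not a perfect cube.
  y = 1: RHS = 23 is not a perfect cube.
  y = -1: RHS = -17 is not a perfect cube.
  y = 2: RHS = 163 is not a perfect cube.
  y = -2: RHS = -157 is not a perfect cube.
  y = 3: RHS = 543 is not a perfect cube.
  y = -3: RHS = -537 is not a perfect cube.
Continuing the search up to |y| = 45 finds no solutions either.
No (x, y) in the scanned range satisfies the equation.

No integer solutions with |y| ≤ 45.


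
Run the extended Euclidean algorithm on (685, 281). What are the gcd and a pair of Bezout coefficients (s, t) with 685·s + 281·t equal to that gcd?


Euclidean algorithm on (685, 281) — divide until remainder is 0:
  685 = 2 · 281 + 123
  281 = 2 · 123 + 35
  123 = 3 · 35 + 18
  35 = 1 · 18 + 17
  18 = 1 · 17 + 1
  17 = 17 · 1 + 0
gcd(685, 281) = 1.
Track Bezout coefficients alongside the remainders: start with r₀ = 685 = a·1 + b·0 (s = 1, t = 0) and r₁ = 281 = a·0 + b·1 (s = 0, t = 1); each new remainder r_{k+1} = r_{k-1} − q_k·r_k inherits s_{k+1} = s_{k-1} − q_k·s_k, t_{k+1} = t_{k-1} − q_k·t_k, so r_k = a·s_k + b·t_k at every step:
  q = 2: r = 123, s = 1 − 2·0 = 1, t = 0 − 2·1 = -2  (check: 685·1 + 281·(-2) = 123)
  q = 2: r = 35, s = 0 − 2·1 = -2, t = 1 − 2·(-2) = 5  (check: 685·(-2) + 281·5 = 35)
  q = 3: r = 18, s = 1 − 3·(-2) = 7, t = -2 − 3·5 = -17  (check: 685·7 + 281·(-17) = 18)
  q = 1: r = 17, s = -2 − 1·7 = -9, t = 5 − 1·(-17) = 22  (check: 685·(-9) + 281·22 = 17)
  q = 1: r = 1, s = 7 − 1·(-9) = 16, t = -17 − 1·22 = -39  (check: 685·16 + 281·(-39) = 1)
The row with r = 1 (the gcd) gives the Bezout coefficients s = 16, t = -39.
Result: 685 · (16) + 281 · (-39) = 1.

gcd(685, 281) = 1; s = 16, t = -39 (check: 685·16 + 281·(-39) = 1).
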